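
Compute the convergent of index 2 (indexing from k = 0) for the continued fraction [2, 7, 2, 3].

32/15

Using pₖ = aₖpₖ₋₁ + pₖ₋₂, qₖ = aₖqₖ₋₁ + qₖ₋₂ (with p₋₁=1, p₋₂=0, q₋₁=0, q₋₂=1):
  k=0: a=2, p=2, q=1
  k=1: a=7, p=15, q=7
  k=2: a=2, p=32, q=15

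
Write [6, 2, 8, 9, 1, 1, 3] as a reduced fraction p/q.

Fold from the inside: start with 3/1.
  1 + 1/3 = 4/3
  1 + 3/4 = 7/4
  9 + 4/7 = 67/7
  8 + 7/67 = 543/67
  2 + 67/543 = 1153/543
  6 + 543/1153 = 7461/1153

7461/1153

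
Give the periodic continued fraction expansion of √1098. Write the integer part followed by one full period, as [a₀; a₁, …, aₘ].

a₀ = ⌊√1098⌋ = 33.
With m₀=0, d₀=1 and mₖ₊₁ = dₖaₖ − mₖ, dₖ₊₁ = (n − mₖ₊₁²)/dₖ, aₖ₊₁ = ⌊(a₀+mₖ₊₁)/dₖ₊₁⌋:
  k=1: m=33, d=9, a=7
  k=2: m=30, d=22, a=2
  k=3: m=14, d=41, a=1
  k=4: m=27, d=9, a=6
  k=5: m=27, d=41, a=1
  k=6: m=14, d=22, a=2
  k=7: m=30, d=9, a=7
  k=8: m=33, d=1, a=66
d=1 and a=2a₀=66 at k=8, so the next step gives (m, d) = (33, 9) again — its k=1 value — and the period has length 8.

[33; 7, 2, 1, 6, 1, 2, 7, 66]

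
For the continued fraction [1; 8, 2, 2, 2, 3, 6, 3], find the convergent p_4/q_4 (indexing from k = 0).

113/101

Using pₖ = aₖpₖ₋₁ + pₖ₋₂, qₖ = aₖqₖ₋₁ + qₖ₋₂ (with p₋₁=1, p₋₂=0, q₋₁=0, q₋₂=1):
  k=0: a=1, p=1, q=1
  k=1: a=8, p=9, q=8
  k=2: a=2, p=19, q=17
  k=3: a=2, p=47, q=42
  k=4: a=2, p=113, q=101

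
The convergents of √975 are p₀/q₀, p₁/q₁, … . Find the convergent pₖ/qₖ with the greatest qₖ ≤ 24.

281/9

√975 = [31; 4, 2, 4, 62, …] (period length 4).
Convergents:
  p_0/q_0 = 31/1
  p_1/q_1 = 125/4
  p_2/q_2 = 281/9
  p_3/q_3 = 1249/40
q_2 = 9 ≤ 24 < 40 = q_3, so the answer is 281/9.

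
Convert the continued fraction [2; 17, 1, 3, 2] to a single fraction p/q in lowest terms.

Fold from the inside: start with 2/1.
  3 + 1/2 = 7/2
  1 + 2/7 = 9/7
  17 + 7/9 = 160/9
  2 + 9/160 = 329/160

329/160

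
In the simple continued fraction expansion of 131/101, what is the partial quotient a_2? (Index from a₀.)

131 = 1·101 + 30   →  a_0 = 1
101 = 3·30 + 11   →  a_1 = 3
30 = 2·11 + 8   →  a_2 = 2

2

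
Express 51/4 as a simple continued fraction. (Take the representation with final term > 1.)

51 = 12*4 + 3
4 = 1*3 + 1
3 = 3*1 + 0  (stop)
So 51/4 = [12; 1, 3].

[12; 1, 3]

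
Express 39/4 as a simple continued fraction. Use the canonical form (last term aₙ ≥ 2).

[9; 1, 3]

39 = 9·4 + 3
4 = 1·3 + 1
3 = 3·1 + 0  (stop)
So 39/4 = [9; 1, 3].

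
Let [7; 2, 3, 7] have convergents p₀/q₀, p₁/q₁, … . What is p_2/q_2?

52/7

Using pₖ = aₖpₖ₋₁ + pₖ₋₂, qₖ = aₖqₖ₋₁ + qₖ₋₂ (with p₋₁=1, p₋₂=0, q₋₁=0, q₋₂=1):
  k=0: a=7, p=7, q=1
  k=1: a=2, p=15, q=2
  k=2: a=3, p=52, q=7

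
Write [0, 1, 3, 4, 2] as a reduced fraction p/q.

Using pₖ = aₖpₖ₋₁ + pₖ₋₂ and qₖ = aₖqₖ₋₁ + qₖ₋₂:
  k=0: a=0, p=0, q=1
  k=1: a=1, p=1, q=1
  k=2: a=3, p=3, q=4
  k=3: a=4, p=13, q=17
  k=4: a=2, p=29, q=38

29/38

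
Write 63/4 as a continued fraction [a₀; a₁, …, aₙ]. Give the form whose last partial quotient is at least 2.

[15; 1, 3]

63 = 15×4 + 3
4 = 1×3 + 1
3 = 3×1 + 0  (stop)
So 63/4 = [15; 1, 3].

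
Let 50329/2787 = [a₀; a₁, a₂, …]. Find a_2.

10

50329 = 18·2787 + 163   →  a_0 = 18
2787 = 17·163 + 16   →  a_1 = 17
163 = 10·16 + 3   →  a_2 = 10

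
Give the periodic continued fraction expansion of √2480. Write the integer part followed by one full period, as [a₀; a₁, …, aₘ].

[49; 1, 3, 1, 98]

a₀ = ⌊√2480⌋ = 49.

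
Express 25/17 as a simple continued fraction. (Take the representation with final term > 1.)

25 = 1×17 + 8
17 = 2×8 + 1
8 = 8×1 + 0  (stop)
So 25/17 = [1; 2, 8].

[1; 2, 8]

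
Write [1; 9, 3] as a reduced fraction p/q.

Fold from the inside: start with 3/1.
  9 + 1/3 = 28/3
  1 + 3/28 = 31/28

31/28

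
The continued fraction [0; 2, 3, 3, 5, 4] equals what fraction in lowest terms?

Using pₖ = aₖpₖ₋₁ + pₖ₋₂ and qₖ = aₖqₖ₋₁ + qₖ₋₂:
  k=0: a=0, p=0, q=1
  k=1: a=2, p=1, q=2
  k=2: a=3, p=3, q=7
  k=3: a=3, p=10, q=23
  k=4: a=5, p=53, q=122
  k=5: a=4, p=222, q=511

222/511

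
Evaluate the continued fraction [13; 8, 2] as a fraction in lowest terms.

Fold from the inside: start with 2/1.
  8 + 1/2 = 17/2
  13 + 2/17 = 223/17

223/17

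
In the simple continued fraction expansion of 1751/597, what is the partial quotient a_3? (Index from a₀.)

1751 = 2·597 + 557   →  a_0 = 2
597 = 1·557 + 40   →  a_1 = 1
557 = 13·40 + 37   →  a_2 = 13
40 = 1·37 + 3   →  a_3 = 1

1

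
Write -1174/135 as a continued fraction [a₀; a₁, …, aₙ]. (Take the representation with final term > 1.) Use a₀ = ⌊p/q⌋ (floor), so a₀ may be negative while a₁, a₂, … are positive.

-1174 = -9*135 + 41
135 = 3*41 + 12
41 = 3*12 + 5
12 = 2*5 + 2
5 = 2*2 + 1
2 = 2*1 + 0  (stop)
So -1174/135 = [-9; 3, 3, 2, 2, 2].

[-9; 3, 3, 2, 2, 2]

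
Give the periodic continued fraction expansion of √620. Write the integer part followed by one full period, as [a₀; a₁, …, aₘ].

[24; 1, 8, 1, 48]

a₀ = ⌊√620⌋ = 24.
With m₀=0, d₀=1 and mₖ₊₁ = dₖaₖ − mₖ, dₖ₊₁ = (n − mₖ₊₁²)/dₖ, aₖ₊₁ = ⌊(a₀+mₖ₊₁)/dₖ₊₁⌋:
  k=1: m=24, d=44, a=1
  k=2: m=20, d=5, a=8
  k=3: m=20, d=44, a=1
  k=4: m=24, d=1, a=48
d=1 and a=2a₀=48 at k=4, so the next step gives (m, d) = (24, 44) again — its k=1 value — and the period has length 4.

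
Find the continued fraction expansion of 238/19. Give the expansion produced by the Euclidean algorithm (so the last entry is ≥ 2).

238 = 12*19 + 10
19 = 1*10 + 9
10 = 1*9 + 1
9 = 9*1 + 0  (stop)
So 238/19 = [12; 1, 1, 9].

[12; 1, 1, 9]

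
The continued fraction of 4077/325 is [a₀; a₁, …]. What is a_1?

1

4077 = 12·325 + 177   →  a_0 = 12
325 = 1·177 + 148   →  a_1 = 1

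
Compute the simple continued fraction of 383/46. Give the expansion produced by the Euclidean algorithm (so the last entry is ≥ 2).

383 = 8*46 + 15
46 = 3*15 + 1
15 = 15*1 + 0  (stop)
So 383/46 = [8; 3, 15].

[8; 3, 15]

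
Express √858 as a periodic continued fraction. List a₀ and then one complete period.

a₀ = ⌊√858⌋ = 29.
With m₀=0, d₀=1 and mₖ₊₁ = dₖaₖ − mₖ, dₖ₊₁ = (n − mₖ₊₁²)/dₖ, aₖ₊₁ = ⌊(a₀+mₖ₊₁)/dₖ₊₁⌋:
  k=1: m=29, d=17, a=3
  k=2: m=22, d=22, a=2
  k=3: m=22, d=17, a=3
  k=4: m=29, d=1, a=58
d=1 and a=2a₀=58 at k=4, so the next step gives (m, d) = (29, 17) again — its k=1 value — and the period has length 4.

[29; 3, 2, 3, 58]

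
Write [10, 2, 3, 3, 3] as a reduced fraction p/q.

Fold from the inside: start with 3/1.
  3 + 1/3 = 10/3
  3 + 3/10 = 33/10
  2 + 10/33 = 76/33
  10 + 33/76 = 793/76

793/76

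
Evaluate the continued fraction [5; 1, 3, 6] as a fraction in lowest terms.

Using pₖ = aₖpₖ₋₁ + pₖ₋₂ and qₖ = aₖqₖ₋₁ + qₖ₋₂:
  k=0: a=5, p=5, q=1
  k=1: a=1, p=6, q=1
  k=2: a=3, p=23, q=4
  k=3: a=6, p=144, q=25

144/25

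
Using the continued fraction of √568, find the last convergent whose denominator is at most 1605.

√568 = [23; 1, 4, 1, 46, …] (period length 4).
Convergents:
  p_0/q_0 = 23/1
  p_1/q_1 = 24/1
  p_2/q_2 = 119/5
  p_3/q_3 = 143/6
  p_4/q_4 = 6697/281
  p_5/q_5 = 6840/287
  p_6/q_6 = 34057/1429
  p_7/q_7 = 40897/1716
q_6 = 1429 ≤ 1605 < 1716 = q_7, so the answer is 34057/1429.

34057/1429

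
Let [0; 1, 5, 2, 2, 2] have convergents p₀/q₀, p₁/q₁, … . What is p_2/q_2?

5/6

Using pₖ = aₖpₖ₋₁ + pₖ₋₂, qₖ = aₖqₖ₋₁ + qₖ₋₂ (with p₋₁=1, p₋₂=0, q₋₁=0, q₋₂=1):
  k=0: a=0, p=0, q=1
  k=1: a=1, p=1, q=1
  k=2: a=5, p=5, q=6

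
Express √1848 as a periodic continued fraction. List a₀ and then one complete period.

[42; 1, 84]

a₀ = ⌊√1848⌋ = 42.
With m₀=0, d₀=1 and mₖ₊₁ = dₖaₖ − mₖ, dₖ₊₁ = (n − mₖ₊₁²)/dₖ, aₖ₊₁ = ⌊(a₀+mₖ₊₁)/dₖ₊₁⌋:
  k=1: m=42, d=84, a=1
  k=2: m=42, d=1, a=84
d=1 and a=2a₀=84 at k=2, so the next step gives (m, d) = (42, 84) again — its k=1 value — and the period has length 2.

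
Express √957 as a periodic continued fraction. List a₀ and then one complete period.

[30; 1, 14, 2, 14, 1, 60]

a₀ = ⌊√957⌋ = 30.
With m₀=0, d₀=1 and mₖ₊₁ = dₖaₖ − mₖ, dₖ₊₁ = (n − mₖ₊₁²)/dₖ, aₖ₊₁ = ⌊(a₀+mₖ₊₁)/dₖ₊₁⌋:
  k=1: m=30, d=57, a=1
  k=2: m=27, d=4, a=14
  k=3: m=29, d=29, a=2
  k=4: m=29, d=4, a=14
  k=5: m=27, d=57, a=1
  k=6: m=30, d=1, a=60
d=1 and a=2a₀=60 at k=6, so the next step gives (m, d) = (30, 57) again — its k=1 value — and the period has length 6.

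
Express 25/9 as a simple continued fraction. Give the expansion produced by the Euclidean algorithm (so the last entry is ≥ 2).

[2; 1, 3, 2]

25 = 2×9 + 7
9 = 1×7 + 2
7 = 3×2 + 1
2 = 2×1 + 0  (stop)
So 25/9 = [2; 1, 3, 2].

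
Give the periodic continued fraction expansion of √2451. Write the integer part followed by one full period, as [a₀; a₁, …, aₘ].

a₀ = ⌊√2451⌋ = 49.
With m₀=0, d₀=1 and mₖ₊₁ = dₖaₖ − mₖ, dₖ₊₁ = (n − mₖ₊₁²)/dₖ, aₖ₊₁ = ⌊(a₀+mₖ₊₁)/dₖ₊₁⌋:
  k=1: m=49, d=50, a=1
  k=2: m=1, d=49, a=1
  k=3: m=48, d=3, a=32
  k=4: m=48, d=49, a=1
  k=5: m=1, d=50, a=1
  k=6: m=49, d=1, a=98
d=1 and a=2a₀=98 at k=6, so the next step gives (m, d) = (49, 50) again — its k=1 value — and the period has length 6.

[49; 1, 1, 32, 1, 1, 98]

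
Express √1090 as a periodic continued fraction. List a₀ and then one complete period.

[33; 66]

a₀ = ⌊√1090⌋ = 33.
With m₀=0, d₀=1 and mₖ₊₁ = dₖaₖ − mₖ, dₖ₊₁ = (n − mₖ₊₁²)/dₖ, aₖ₊₁ = ⌊(a₀+mₖ₊₁)/dₖ₊₁⌋:
  k=1: m=33, d=1, a=66
d=1 and a=2a₀=66 at k=1, so the next step gives (m, d) = (33, 1) again — its k=1 value — and the period has length 1.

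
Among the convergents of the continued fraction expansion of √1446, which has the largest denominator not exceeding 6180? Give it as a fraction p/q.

109858/2889

√1446 = [38; 38, 76, …] (period length 2).
Convergents:
  p_0/q_0 = 38/1
  p_1/q_1 = 1445/38
  p_2/q_2 = 109858/2889
  p_3/q_3 = 4176049/109820
q_2 = 2889 ≤ 6180 < 109820 = q_3, so the answer is 109858/2889.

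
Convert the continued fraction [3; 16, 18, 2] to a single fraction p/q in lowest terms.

1819/594

Using pₖ = aₖpₖ₋₁ + pₖ₋₂ and qₖ = aₖqₖ₋₁ + qₖ₋₂:
  k=0: a=3, p=3, q=1
  k=1: a=16, p=49, q=16
  k=2: a=18, p=885, q=289
  k=3: a=2, p=1819, q=594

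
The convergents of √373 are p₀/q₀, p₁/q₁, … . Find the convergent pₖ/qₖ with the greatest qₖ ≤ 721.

√373 = [19; 3, 5, 5, 3, 38, …] (period length 5).
Convergents:
  p_0/q_0 = 19/1
  p_1/q_1 = 58/3
  p_2/q_2 = 309/16
  p_3/q_3 = 1603/83
  p_4/q_4 = 5118/265
  p_5/q_5 = 196087/10153
q_4 = 265 ≤ 721 < 10153 = q_5, so the answer is 5118/265.

5118/265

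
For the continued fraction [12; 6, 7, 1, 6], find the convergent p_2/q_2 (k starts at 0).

523/43

Using pₖ = aₖpₖ₋₁ + pₖ₋₂, qₖ = aₖqₖ₋₁ + qₖ₋₂ (with p₋₁=1, p₋₂=0, q₋₁=0, q₋₂=1):
  k=0: a=12, p=12, q=1
  k=1: a=6, p=73, q=6
  k=2: a=7, p=523, q=43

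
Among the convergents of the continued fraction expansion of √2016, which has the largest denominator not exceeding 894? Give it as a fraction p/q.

√2016 = [44; 1, 8, 1, 88, …] (period length 4).
Convergents:
  p_0/q_0 = 44/1
  p_1/q_1 = 45/1
  p_2/q_2 = 404/9
  p_3/q_3 = 449/10
  p_4/q_4 = 39916/889
  p_5/q_5 = 40365/899
q_4 = 889 ≤ 894 < 899 = q_5, so the answer is 39916/889.

39916/889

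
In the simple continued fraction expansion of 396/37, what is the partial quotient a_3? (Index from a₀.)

396 = 10·37 + 26   →  a_0 = 10
37 = 1·26 + 11   →  a_1 = 1
26 = 2·11 + 4   →  a_2 = 2
11 = 2·4 + 3   →  a_3 = 2

2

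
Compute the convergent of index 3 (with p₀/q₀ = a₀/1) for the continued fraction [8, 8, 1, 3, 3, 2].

Using pₖ = aₖpₖ₋₁ + pₖ₋₂, qₖ = aₖqₖ₋₁ + qₖ₋₂ (with p₋₁=1, p₋₂=0, q₋₁=0, q₋₂=1):
  k=0: a=8, p=8, q=1
  k=1: a=8, p=65, q=8
  k=2: a=1, p=73, q=9
  k=3: a=3, p=284, q=35

284/35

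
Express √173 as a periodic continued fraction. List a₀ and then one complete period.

[13; 6, 1, 1, 6, 26]

a₀ = ⌊√173⌋ = 13.
With m₀=0, d₀=1 and mₖ₊₁ = dₖaₖ − mₖ, dₖ₊₁ = (n − mₖ₊₁²)/dₖ, aₖ₊₁ = ⌊(a₀+mₖ₊₁)/dₖ₊₁⌋:
  k=1: m=13, d=4, a=6
  k=2: m=11, d=13, a=1
  k=3: m=2, d=13, a=1
  k=4: m=11, d=4, a=6
  k=5: m=13, d=1, a=26
d=1 and a=2a₀=26 at k=5, so the next step gives (m, d) = (13, 4) again — its k=1 value — and the period has length 5.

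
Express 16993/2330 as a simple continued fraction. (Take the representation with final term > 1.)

[7; 3, 2, 2, 3, 9, 1, 3]

16993 = 7·2330 + 683
2330 = 3·683 + 281
683 = 2·281 + 121
281 = 2·121 + 39
121 = 3·39 + 4
39 = 9·4 + 3
4 = 1·3 + 1
3 = 3·1 + 0  (stop)
So 16993/2330 = [7; 3, 2, 2, 3, 9, 1, 3].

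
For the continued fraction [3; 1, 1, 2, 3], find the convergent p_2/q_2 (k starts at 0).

7/2

Using pₖ = aₖpₖ₋₁ + pₖ₋₂, qₖ = aₖqₖ₋₁ + qₖ₋₂ (with p₋₁=1, p₋₂=0, q₋₁=0, q₋₂=1):
  k=0: a=3, p=3, q=1
  k=1: a=1, p=4, q=1
  k=2: a=1, p=7, q=2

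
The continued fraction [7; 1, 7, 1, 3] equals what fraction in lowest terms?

276/35

Fold from the inside: start with 3/1.
  1 + 1/3 = 4/3
  7 + 3/4 = 31/4
  1 + 4/31 = 35/31
  7 + 31/35 = 276/35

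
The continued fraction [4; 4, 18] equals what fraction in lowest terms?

Fold from the inside: start with 18/1.
  4 + 1/18 = 73/18
  4 + 18/73 = 310/73

310/73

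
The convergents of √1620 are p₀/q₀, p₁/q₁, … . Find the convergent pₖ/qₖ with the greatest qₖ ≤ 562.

12920/321

√1620 = [40; 4, 80, …] (period length 2).
Convergents:
  p_0/q_0 = 40/1
  p_1/q_1 = 161/4
  p_2/q_2 = 12920/321
  p_3/q_3 = 51841/1288
q_2 = 321 ≤ 562 < 1288 = q_3, so the answer is 12920/321.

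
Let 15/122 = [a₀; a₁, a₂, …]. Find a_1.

8

15 = 0·122 + 15   →  a_0 = 0
122 = 8·15 + 2   →  a_1 = 8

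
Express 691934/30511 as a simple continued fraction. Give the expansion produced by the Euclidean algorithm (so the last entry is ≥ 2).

691934 = 22*30511 + 20692
30511 = 1*20692 + 9819
20692 = 2*9819 + 1054
9819 = 9*1054 + 333
1054 = 3*333 + 55
333 = 6*55 + 3
55 = 18*3 + 1
3 = 3*1 + 0  (stop)
So 691934/30511 = [22; 1, 2, 9, 3, 6, 18, 3].

[22; 1, 2, 9, 3, 6, 18, 3]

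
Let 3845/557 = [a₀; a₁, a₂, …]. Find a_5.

1

3845 = 6·557 + 503   →  a_0 = 6
557 = 1·503 + 54   →  a_1 = 1
503 = 9·54 + 17   →  a_2 = 9
54 = 3·17 + 3   →  a_3 = 3
17 = 5·3 + 2   →  a_4 = 5
3 = 1·2 + 1   →  a_5 = 1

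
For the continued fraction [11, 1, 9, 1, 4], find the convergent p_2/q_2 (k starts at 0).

119/10

Using pₖ = aₖpₖ₋₁ + pₖ₋₂, qₖ = aₖqₖ₋₁ + qₖ₋₂ (with p₋₁=1, p₋₂=0, q₋₁=0, q₋₂=1):
  k=0: a=11, p=11, q=1
  k=1: a=1, p=12, q=1
  k=2: a=9, p=119, q=10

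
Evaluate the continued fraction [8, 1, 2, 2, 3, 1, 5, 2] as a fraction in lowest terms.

Fold from the inside: start with 2/1.
  5 + 1/2 = 11/2
  1 + 2/11 = 13/11
  3 + 11/13 = 50/13
  2 + 13/50 = 113/50
  2 + 50/113 = 276/113
  1 + 113/276 = 389/276
  8 + 276/389 = 3388/389

3388/389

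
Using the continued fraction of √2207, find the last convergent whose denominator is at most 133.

√2207 = [46; 1, 45, 1, 92, …] (period length 4).
Convergents:
  p_0/q_0 = 46/1
  p_1/q_1 = 47/1
  p_2/q_2 = 2161/46
  p_3/q_3 = 2208/47
  p_4/q_4 = 205297/4370
q_3 = 47 ≤ 133 < 4370 = q_4, so the answer is 2208/47.

2208/47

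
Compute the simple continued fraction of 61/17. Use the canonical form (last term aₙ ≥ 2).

[3; 1, 1, 2, 3]

61 = 3×17 + 10
17 = 1×10 + 7
10 = 1×7 + 3
7 = 2×3 + 1
3 = 3×1 + 0  (stop)
So 61/17 = [3; 1, 1, 2, 3].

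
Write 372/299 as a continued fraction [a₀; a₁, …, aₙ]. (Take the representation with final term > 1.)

[1; 4, 10, 2, 3]

372 = 1*299 + 73
299 = 4*73 + 7
73 = 10*7 + 3
7 = 2*3 + 1
3 = 3*1 + 0  (stop)
So 372/299 = [1; 4, 10, 2, 3].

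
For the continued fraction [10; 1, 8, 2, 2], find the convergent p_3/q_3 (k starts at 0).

207/19

Using pₖ = aₖpₖ₋₁ + pₖ₋₂, qₖ = aₖqₖ₋₁ + qₖ₋₂ (with p₋₁=1, p₋₂=0, q₋₁=0, q₋₂=1):
  k=0: a=10, p=10, q=1
  k=1: a=1, p=11, q=1
  k=2: a=8, p=98, q=9
  k=3: a=2, p=207, q=19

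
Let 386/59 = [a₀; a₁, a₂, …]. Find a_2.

1

386 = 6·59 + 32   →  a_0 = 6
59 = 1·32 + 27   →  a_1 = 1
32 = 1·27 + 5   →  a_2 = 1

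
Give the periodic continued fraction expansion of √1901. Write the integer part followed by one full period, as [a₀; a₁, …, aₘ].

[43; 1, 1, 1, 1, 86]

a₀ = ⌊√1901⌋ = 43.
With m₀=0, d₀=1 and mₖ₊₁ = dₖaₖ − mₖ, dₖ₊₁ = (n − mₖ₊₁²)/dₖ, aₖ₊₁ = ⌊(a₀+mₖ₊₁)/dₖ₊₁⌋:
  k=1: m=43, d=52, a=1
  k=2: m=9, d=35, a=1
  k=3: m=26, d=35, a=1
  k=4: m=9, d=52, a=1
  k=5: m=43, d=1, a=86
d=1 and a=2a₀=86 at k=5, so the next step gives (m, d) = (43, 52) again — its k=1 value — and the period has length 5.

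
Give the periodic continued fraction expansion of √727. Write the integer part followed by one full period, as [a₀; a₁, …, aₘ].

[26; 1, 25, 1, 52]

a₀ = ⌊√727⌋ = 26.
With m₀=0, d₀=1 and mₖ₊₁ = dₖaₖ − mₖ, dₖ₊₁ = (n − mₖ₊₁²)/dₖ, aₖ₊₁ = ⌊(a₀+mₖ₊₁)/dₖ₊₁⌋:
  k=1: m=26, d=51, a=1
  k=2: m=25, d=2, a=25
  k=3: m=25, d=51, a=1
  k=4: m=26, d=1, a=52
d=1 and a=2a₀=52 at k=4, so the next step gives (m, d) = (26, 51) again — its k=1 value — and the period has length 4.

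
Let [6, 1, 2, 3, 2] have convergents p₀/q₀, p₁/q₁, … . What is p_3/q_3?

Using pₖ = aₖpₖ₋₁ + pₖ₋₂, qₖ = aₖqₖ₋₁ + qₖ₋₂ (with p₋₁=1, p₋₂=0, q₋₁=0, q₋₂=1):
  k=0: a=6, p=6, q=1
  k=1: a=1, p=7, q=1
  k=2: a=2, p=20, q=3
  k=3: a=3, p=67, q=10

67/10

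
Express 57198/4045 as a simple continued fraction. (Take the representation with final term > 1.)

[14; 7, 8, 4, 3, 5]

57198 = 14×4045 + 568
4045 = 7×568 + 69
568 = 8×69 + 16
69 = 4×16 + 5
16 = 3×5 + 1
5 = 5×1 + 0  (stop)
So 57198/4045 = [14; 7, 8, 4, 3, 5].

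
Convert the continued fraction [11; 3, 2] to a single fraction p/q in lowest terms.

79/7

Fold from the inside: start with 2/1.
  3 + 1/2 = 7/2
  11 + 2/7 = 79/7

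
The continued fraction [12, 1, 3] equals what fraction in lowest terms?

Using pₖ = aₖpₖ₋₁ + pₖ₋₂ and qₖ = aₖqₖ₋₁ + qₖ₋₂:
  k=0: a=12, p=12, q=1
  k=1: a=1, p=13, q=1
  k=2: a=3, p=51, q=4

51/4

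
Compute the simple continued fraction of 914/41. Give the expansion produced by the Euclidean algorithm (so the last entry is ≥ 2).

914 = 22·41 + 12
41 = 3·12 + 5
12 = 2·5 + 2
5 = 2·2 + 1
2 = 2·1 + 0  (stop)
So 914/41 = [22; 3, 2, 2, 2].

[22; 3, 2, 2, 2]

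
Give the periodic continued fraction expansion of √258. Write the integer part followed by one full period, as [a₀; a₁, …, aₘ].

[16; 16, 32]

a₀ = ⌊√258⌋ = 16.
With m₀=0, d₀=1 and mₖ₊₁ = dₖaₖ − mₖ, dₖ₊₁ = (n − mₖ₊₁²)/dₖ, aₖ₊₁ = ⌊(a₀+mₖ₊₁)/dₖ₊₁⌋:
  k=1: m=16, d=2, a=16
  k=2: m=16, d=1, a=32
d=1 and a=2a₀=32 at k=2, so the next step gives (m, d) = (16, 2) again — its k=1 value — and the period has length 2.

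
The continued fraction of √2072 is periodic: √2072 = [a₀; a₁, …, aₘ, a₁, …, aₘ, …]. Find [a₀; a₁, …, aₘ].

[45; 1, 1, 12, 1, 1, 90]

a₀ = ⌊√2072⌋ = 45.
With m₀=0, d₀=1 and mₖ₊₁ = dₖaₖ − mₖ, dₖ₊₁ = (n − mₖ₊₁²)/dₖ, aₖ₊₁ = ⌊(a₀+mₖ₊₁)/dₖ₊₁⌋:
  k=1: m=45, d=47, a=1
  k=2: m=2, d=44, a=1
  k=3: m=42, d=7, a=12
  k=4: m=42, d=44, a=1
  k=5: m=2, d=47, a=1
  k=6: m=45, d=1, a=90
d=1 and a=2a₀=90 at k=6, so the next step gives (m, d) = (45, 47) again — its k=1 value — and the period has length 6.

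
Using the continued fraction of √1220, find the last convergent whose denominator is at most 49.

489/14

√1220 = [34; 1, 12, 1, 68, …] (period length 4).
Convergents:
  p_0/q_0 = 34/1
  p_1/q_1 = 35/1
  p_2/q_2 = 454/13
  p_3/q_3 = 489/14
  p_4/q_4 = 33706/965
q_3 = 14 ≤ 49 < 965 = q_4, so the answer is 489/14.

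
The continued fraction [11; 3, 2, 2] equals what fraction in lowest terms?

192/17

Fold from the inside: start with 2/1.
  2 + 1/2 = 5/2
  3 + 2/5 = 17/5
  11 + 5/17 = 192/17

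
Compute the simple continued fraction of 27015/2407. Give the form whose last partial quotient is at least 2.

27015 = 11·2407 + 538
2407 = 4·538 + 255
538 = 2·255 + 28
255 = 9·28 + 3
28 = 9·3 + 1
3 = 3·1 + 0  (stop)
So 27015/2407 = [11; 4, 2, 9, 9, 3].

[11; 4, 2, 9, 9, 3]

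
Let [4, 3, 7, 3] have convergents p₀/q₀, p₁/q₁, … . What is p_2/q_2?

Using pₖ = aₖpₖ₋₁ + pₖ₋₂, qₖ = aₖqₖ₋₁ + qₖ₋₂ (with p₋₁=1, p₋₂=0, q₋₁=0, q₋₂=1):
  k=0: a=4, p=4, q=1
  k=1: a=3, p=13, q=3
  k=2: a=7, p=95, q=22

95/22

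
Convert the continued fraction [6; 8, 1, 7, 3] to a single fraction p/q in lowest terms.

Fold from the inside: start with 3/1.
  7 + 1/3 = 22/3
  1 + 3/22 = 25/22
  8 + 22/25 = 222/25
  6 + 25/222 = 1357/222

1357/222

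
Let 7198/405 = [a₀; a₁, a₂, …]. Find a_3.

7198 = 17·405 + 313   →  a_0 = 17
405 = 1·313 + 92   →  a_1 = 1
313 = 3·92 + 37   →  a_2 = 3
92 = 2·37 + 18   →  a_3 = 2

2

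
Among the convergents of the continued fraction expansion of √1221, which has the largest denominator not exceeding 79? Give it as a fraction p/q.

1223/35

√1221 = [34; 1, 16, 2, 16, 1, 68, …] (period length 6).
Convergents:
  p_0/q_0 = 34/1
  p_1/q_1 = 35/1
  p_2/q_2 = 594/17
  p_3/q_3 = 1223/35
  p_4/q_4 = 20162/577
q_3 = 35 ≤ 79 < 577 = q_4, so the answer is 1223/35.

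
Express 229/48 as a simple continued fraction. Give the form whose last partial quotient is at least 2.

229 = 4×48 + 37
48 = 1×37 + 11
37 = 3×11 + 4
11 = 2×4 + 3
4 = 1×3 + 1
3 = 3×1 + 0  (stop)
So 229/48 = [4; 1, 3, 2, 1, 3].

[4; 1, 3, 2, 1, 3]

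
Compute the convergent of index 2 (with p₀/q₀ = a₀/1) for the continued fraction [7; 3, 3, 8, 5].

73/10

Using pₖ = aₖpₖ₋₁ + pₖ₋₂, qₖ = aₖqₖ₋₁ + qₖ₋₂ (with p₋₁=1, p₋₂=0, q₋₁=0, q₋₂=1):
  k=0: a=7, p=7, q=1
  k=1: a=3, p=22, q=3
  k=2: a=3, p=73, q=10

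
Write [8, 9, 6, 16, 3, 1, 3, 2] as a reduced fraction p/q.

Fold from the inside: start with 2/1.
  3 + 1/2 = 7/2
  1 + 2/7 = 9/7
  3 + 7/9 = 34/9
  16 + 9/34 = 553/34
  6 + 34/553 = 3352/553
  9 + 553/3352 = 30721/3352
  8 + 3352/30721 = 249120/30721

249120/30721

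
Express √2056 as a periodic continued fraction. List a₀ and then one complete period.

a₀ = ⌊√2056⌋ = 45.
With m₀=0, d₀=1 and mₖ₊₁ = dₖaₖ − mₖ, dₖ₊₁ = (n − mₖ₊₁²)/dₖ, aₖ₊₁ = ⌊(a₀+mₖ₊₁)/dₖ₊₁⌋:
  k=1: m=45, d=31, a=2
  k=2: m=17, d=57, a=1
  k=3: m=40, d=8, a=10
  k=4: m=40, d=57, a=1
  k=5: m=17, d=31, a=2
  k=6: m=45, d=1, a=90
d=1 and a=2a₀=90 at k=6, so the next step gives (m, d) = (45, 31) again — its k=1 value — and the period has length 6.

[45; 2, 1, 10, 1, 2, 90]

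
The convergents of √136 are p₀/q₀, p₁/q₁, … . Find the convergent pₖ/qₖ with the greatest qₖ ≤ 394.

√136 = [11; 1, 1, 1, 22, …] (period length 4).
Convergents:
  p_0/q_0 = 11/1
  p_1/q_1 = 12/1
  p_2/q_2 = 23/2
  p_3/q_3 = 35/3
  p_4/q_4 = 793/68
  p_5/q_5 = 828/71
  p_6/q_6 = 1621/139
  p_7/q_7 = 2449/210
  p_8/q_8 = 55499/4759
q_7 = 210 ≤ 394 < 4759 = q_8, so the answer is 2449/210.

2449/210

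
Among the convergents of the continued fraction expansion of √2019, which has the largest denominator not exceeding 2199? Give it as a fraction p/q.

60615/1349

√2019 = [44; 1, 13, 1, 88, …] (period length 4).
Convergents:
  p_0/q_0 = 44/1
  p_1/q_1 = 45/1
  p_2/q_2 = 629/14
  p_3/q_3 = 674/15
  p_4/q_4 = 59941/1334
  p_5/q_5 = 60615/1349
  p_6/q_6 = 847936/18871
q_5 = 1349 ≤ 2199 < 18871 = q_6, so the answer is 60615/1349.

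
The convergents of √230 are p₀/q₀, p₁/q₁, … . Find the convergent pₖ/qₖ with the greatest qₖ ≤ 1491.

√230 = [15; 6, 30, …] (period length 2).
Convergents:
  p_0/q_0 = 15/1
  p_1/q_1 = 91/6
  p_2/q_2 = 2745/181
  p_3/q_3 = 16561/1092
  p_4/q_4 = 499575/32941
q_3 = 1092 ≤ 1491 < 32941 = q_4, so the answer is 16561/1092.

16561/1092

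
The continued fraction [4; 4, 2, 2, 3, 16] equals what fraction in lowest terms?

Using pₖ = aₖpₖ₋₁ + pₖ₋₂ and qₖ = aₖqₖ₋₁ + qₖ₋₂:
  k=0: a=4, p=4, q=1
  k=1: a=4, p=17, q=4
  k=2: a=2, p=38, q=9
  k=3: a=2, p=93, q=22
  k=4: a=3, p=317, q=75
  k=5: a=16, p=5165, q=1222

5165/1222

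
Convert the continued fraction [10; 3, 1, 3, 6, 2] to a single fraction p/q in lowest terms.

2084/203

Using pₖ = aₖpₖ₋₁ + pₖ₋₂ and qₖ = aₖqₖ₋₁ + qₖ₋₂:
  k=0: a=10, p=10, q=1
  k=1: a=3, p=31, q=3
  k=2: a=1, p=41, q=4
  k=3: a=3, p=154, q=15
  k=4: a=6, p=965, q=94
  k=5: a=2, p=2084, q=203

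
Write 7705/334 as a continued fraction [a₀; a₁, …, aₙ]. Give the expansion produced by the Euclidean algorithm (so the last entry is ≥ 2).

[23; 14, 1, 1, 11]

7705 = 23·334 + 23
334 = 14·23 + 12
23 = 1·12 + 11
12 = 1·11 + 1
11 = 11·1 + 0  (stop)
So 7705/334 = [23; 14, 1, 1, 11].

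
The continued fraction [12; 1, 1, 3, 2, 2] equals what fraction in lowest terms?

Fold from the inside: start with 2/1.
  2 + 1/2 = 5/2
  3 + 2/5 = 17/5
  1 + 5/17 = 22/17
  1 + 17/22 = 39/22
  12 + 22/39 = 490/39

490/39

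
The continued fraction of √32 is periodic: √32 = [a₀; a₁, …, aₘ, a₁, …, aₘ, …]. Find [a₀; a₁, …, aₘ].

[5; 1, 1, 1, 10]

a₀ = ⌊√32⌋ = 5.
With m₀=0, d₀=1 and mₖ₊₁ = dₖaₖ − mₖ, dₖ₊₁ = (n − mₖ₊₁²)/dₖ, aₖ₊₁ = ⌊(a₀+mₖ₊₁)/dₖ₊₁⌋:
  k=1: m=5, d=7, a=1
  k=2: m=2, d=4, a=1
  k=3: m=2, d=7, a=1
  k=4: m=5, d=1, a=10
d=1 and a=2a₀=10 at k=4, so the next step gives (m, d) = (5, 7) again — its k=1 value — and the period has length 4.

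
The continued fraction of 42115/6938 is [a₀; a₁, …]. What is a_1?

42115 = 6·6938 + 487   →  a_0 = 6
6938 = 14·487 + 120   →  a_1 = 14

14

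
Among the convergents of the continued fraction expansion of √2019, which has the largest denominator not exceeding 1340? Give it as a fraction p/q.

√2019 = [44; 1, 13, 1, 88, …] (period length 4).
Convergents:
  p_0/q_0 = 44/1
  p_1/q_1 = 45/1
  p_2/q_2 = 629/14
  p_3/q_3 = 674/15
  p_4/q_4 = 59941/1334
  p_5/q_5 = 60615/1349
q_4 = 1334 ≤ 1340 < 1349 = q_5, so the answer is 59941/1334.

59941/1334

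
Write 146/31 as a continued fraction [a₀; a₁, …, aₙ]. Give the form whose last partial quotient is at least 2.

146 = 4*31 + 22
31 = 1*22 + 9
22 = 2*9 + 4
9 = 2*4 + 1
4 = 4*1 + 0  (stop)
So 146/31 = [4; 1, 2, 2, 4].

[4; 1, 2, 2, 4]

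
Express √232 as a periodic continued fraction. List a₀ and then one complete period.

[15; 4, 3, 7, 3, 4, 30]

a₀ = ⌊√232⌋ = 15.
With m₀=0, d₀=1 and mₖ₊₁ = dₖaₖ − mₖ, dₖ₊₁ = (n − mₖ₊₁²)/dₖ, aₖ₊₁ = ⌊(a₀+mₖ₊₁)/dₖ₊₁⌋:
  k=1: m=15, d=7, a=4
  k=2: m=13, d=9, a=3
  k=3: m=14, d=4, a=7
  k=4: m=14, d=9, a=3
  k=5: m=13, d=7, a=4
  k=6: m=15, d=1, a=30
d=1 and a=2a₀=30 at k=6, so the next step gives (m, d) = (15, 7) again — its k=1 value — and the period has length 6.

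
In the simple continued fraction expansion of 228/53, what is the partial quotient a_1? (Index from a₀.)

228 = 4·53 + 16   →  a_0 = 4
53 = 3·16 + 5   →  a_1 = 3

3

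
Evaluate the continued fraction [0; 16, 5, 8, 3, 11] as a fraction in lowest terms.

Using pₖ = aₖpₖ₋₁ + pₖ₋₂ and qₖ = aₖqₖ₋₁ + qₖ₋₂:
  k=0: a=0, p=0, q=1
  k=1: a=16, p=1, q=16
  k=2: a=5, p=5, q=81
  k=3: a=8, p=41, q=664
  k=4: a=3, p=128, q=2073
  k=5: a=11, p=1449, q=23467

1449/23467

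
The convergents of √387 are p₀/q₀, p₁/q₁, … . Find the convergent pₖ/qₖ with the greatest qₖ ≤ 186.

3482/177

√387 = [19; 1, 2, 19, 2, 1, 38, …] (period length 6).
Convergents:
  p_0/q_0 = 19/1
  p_1/q_1 = 20/1
  p_2/q_2 = 59/3
  p_3/q_3 = 1141/58
  p_4/q_4 = 2341/119
  p_5/q_5 = 3482/177
  p_6/q_6 = 134657/6845
q_5 = 177 ≤ 186 < 6845 = q_6, so the answer is 3482/177.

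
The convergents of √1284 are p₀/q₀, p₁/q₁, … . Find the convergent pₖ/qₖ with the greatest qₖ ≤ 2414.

√1284 = [35; 1, 4, 1, 70, …] (period length 4).
Convergents:
  p_0/q_0 = 35/1
  p_1/q_1 = 36/1
  p_2/q_2 = 179/5
  p_3/q_3 = 215/6
  p_4/q_4 = 15229/425
  p_5/q_5 = 15444/431
  p_6/q_6 = 77005/2149
  p_7/q_7 = 92449/2580
q_6 = 2149 ≤ 2414 < 2580 = q_7, so the answer is 77005/2149.

77005/2149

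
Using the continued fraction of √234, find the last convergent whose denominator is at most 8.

107/7

√234 = [15; 3, 2, 1, 2, 1, 2, 3, 30, …] (period length 8).
Convergents:
  p_0/q_0 = 15/1
  p_1/q_1 = 46/3
  p_2/q_2 = 107/7
  p_3/q_3 = 153/10
q_2 = 7 ≤ 8 < 10 = q_3, so the answer is 107/7.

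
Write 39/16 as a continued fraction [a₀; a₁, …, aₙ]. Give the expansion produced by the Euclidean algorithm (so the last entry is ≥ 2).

39 = 2×16 + 7
16 = 2×7 + 2
7 = 3×2 + 1
2 = 2×1 + 0  (stop)
So 39/16 = [2; 2, 3, 2].

[2; 2, 3, 2]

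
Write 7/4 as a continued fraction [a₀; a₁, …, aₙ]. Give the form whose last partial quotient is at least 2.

7 = 1*4 + 3
4 = 1*3 + 1
3 = 3*1 + 0  (stop)
So 7/4 = [1; 1, 3].

[1; 1, 3]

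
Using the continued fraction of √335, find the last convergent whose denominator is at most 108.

√335 = [18; 3, 3, 3, 36, …] (period length 4).
Convergents:
  p_0/q_0 = 18/1
  p_1/q_1 = 55/3
  p_2/q_2 = 183/10
  p_3/q_3 = 604/33
  p_4/q_4 = 21927/1198
q_3 = 33 ≤ 108 < 1198 = q_4, so the answer is 604/33.

604/33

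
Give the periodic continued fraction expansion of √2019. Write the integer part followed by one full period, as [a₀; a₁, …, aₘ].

[44; 1, 13, 1, 88]

a₀ = ⌊√2019⌋ = 44.
With m₀=0, d₀=1 and mₖ₊₁ = dₖaₖ − mₖ, dₖ₊₁ = (n − mₖ₊₁²)/dₖ, aₖ₊₁ = ⌊(a₀+mₖ₊₁)/dₖ₊₁⌋:
  k=1: m=44, d=83, a=1
  k=2: m=39, d=6, a=13
  k=3: m=39, d=83, a=1
  k=4: m=44, d=1, a=88
d=1 and a=2a₀=88 at k=4, so the next step gives (m, d) = (44, 83) again — its k=1 value — and the period has length 4.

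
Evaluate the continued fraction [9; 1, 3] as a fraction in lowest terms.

39/4

Using pₖ = aₖpₖ₋₁ + pₖ₋₂ and qₖ = aₖqₖ₋₁ + qₖ₋₂:
  k=0: a=9, p=9, q=1
  k=1: a=1, p=10, q=1
  k=2: a=3, p=39, q=4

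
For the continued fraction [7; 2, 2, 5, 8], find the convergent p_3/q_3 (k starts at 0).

Using pₖ = aₖpₖ₋₁ + pₖ₋₂, qₖ = aₖqₖ₋₁ + qₖ₋₂ (with p₋₁=1, p₋₂=0, q₋₁=0, q₋₂=1):
  k=0: a=7, p=7, q=1
  k=1: a=2, p=15, q=2
  k=2: a=2, p=37, q=5
  k=3: a=5, p=200, q=27

200/27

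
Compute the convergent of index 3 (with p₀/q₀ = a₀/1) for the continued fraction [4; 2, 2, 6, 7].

141/32

Using pₖ = aₖpₖ₋₁ + pₖ₋₂, qₖ = aₖqₖ₋₁ + qₖ₋₂ (with p₋₁=1, p₋₂=0, q₋₁=0, q₋₂=1):
  k=0: a=4, p=4, q=1
  k=1: a=2, p=9, q=2
  k=2: a=2, p=22, q=5
  k=3: a=6, p=141, q=32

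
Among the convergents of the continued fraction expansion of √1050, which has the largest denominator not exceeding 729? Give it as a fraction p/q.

8749/270

√1050 = [32; 2, 2, 10, 2, 2, 64, …] (period length 6).
Convergents:
  p_0/q_0 = 32/1
  p_1/q_1 = 65/2
  p_2/q_2 = 162/5
  p_3/q_3 = 1685/52
  p_4/q_4 = 3532/109
  p_5/q_5 = 8749/270
  p_6/q_6 = 563468/17389
q_5 = 270 ≤ 729 < 17389 = q_6, so the answer is 8749/270.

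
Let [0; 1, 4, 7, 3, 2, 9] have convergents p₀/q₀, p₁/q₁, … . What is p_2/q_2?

Using pₖ = aₖpₖ₋₁ + pₖ₋₂, qₖ = aₖqₖ₋₁ + qₖ₋₂ (with p₋₁=1, p₋₂=0, q₋₁=0, q₋₂=1):
  k=0: a=0, p=0, q=1
  k=1: a=1, p=1, q=1
  k=2: a=4, p=4, q=5

4/5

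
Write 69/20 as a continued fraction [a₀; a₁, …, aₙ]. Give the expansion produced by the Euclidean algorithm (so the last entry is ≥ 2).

69 = 3*20 + 9
20 = 2*9 + 2
9 = 4*2 + 1
2 = 2*1 + 0  (stop)
So 69/20 = [3; 2, 4, 2].

[3; 2, 4, 2]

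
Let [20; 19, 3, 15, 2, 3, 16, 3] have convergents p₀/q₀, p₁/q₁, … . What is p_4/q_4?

36815/1836

Using pₖ = aₖpₖ₋₁ + pₖ₋₂, qₖ = aₖqₖ₋₁ + qₖ₋₂ (with p₋₁=1, p₋₂=0, q₋₁=0, q₋₂=1):
  k=0: a=20, p=20, q=1
  k=1: a=19, p=381, q=19
  k=2: a=3, p=1163, q=58
  k=3: a=15, p=17826, q=889
  k=4: a=2, p=36815, q=1836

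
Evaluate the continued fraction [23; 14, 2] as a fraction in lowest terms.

669/29

Using pₖ = aₖpₖ₋₁ + pₖ₋₂ and qₖ = aₖqₖ₋₁ + qₖ₋₂:
  k=0: a=23, p=23, q=1
  k=1: a=14, p=323, q=14
  k=2: a=2, p=669, q=29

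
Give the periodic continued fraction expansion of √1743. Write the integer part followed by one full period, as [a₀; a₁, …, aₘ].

a₀ = ⌊√1743⌋ = 41.
With m₀=0, d₀=1 and mₖ₊₁ = dₖaₖ − mₖ, dₖ₊₁ = (n − mₖ₊₁²)/dₖ, aₖ₊₁ = ⌊(a₀+mₖ₊₁)/dₖ₊₁⌋:
  k=1: m=41, d=62, a=1
  k=2: m=21, d=21, a=2
  k=3: m=21, d=62, a=1
  k=4: m=41, d=1, a=82
d=1 and a=2a₀=82 at k=4, so the next step gives (m, d) = (41, 62) again — its k=1 value — and the period has length 4.

[41; 1, 2, 1, 82]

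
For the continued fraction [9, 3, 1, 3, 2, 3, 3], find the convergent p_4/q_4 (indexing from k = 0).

Using pₖ = aₖpₖ₋₁ + pₖ₋₂, qₖ = aₖqₖ₋₁ + qₖ₋₂ (with p₋₁=1, p₋₂=0, q₋₁=0, q₋₂=1):
  k=0: a=9, p=9, q=1
  k=1: a=3, p=28, q=3
  k=2: a=1, p=37, q=4
  k=3: a=3, p=139, q=15
  k=4: a=2, p=315, q=34

315/34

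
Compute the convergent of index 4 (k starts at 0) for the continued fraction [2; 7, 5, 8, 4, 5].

2601/1216

Using pₖ = aₖpₖ₋₁ + pₖ₋₂, qₖ = aₖqₖ₋₁ + qₖ₋₂ (with p₋₁=1, p₋₂=0, q₋₁=0, q₋₂=1):
  k=0: a=2, p=2, q=1
  k=1: a=7, p=15, q=7
  k=2: a=5, p=77, q=36
  k=3: a=8, p=631, q=295
  k=4: a=4, p=2601, q=1216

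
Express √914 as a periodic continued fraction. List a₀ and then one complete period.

[30; 4, 3, 3, 4, 60]

a₀ = ⌊√914⌋ = 30.
With m₀=0, d₀=1 and mₖ₊₁ = dₖaₖ − mₖ, dₖ₊₁ = (n − mₖ₊₁²)/dₖ, aₖ₊₁ = ⌊(a₀+mₖ₊₁)/dₖ₊₁⌋:
  k=1: m=30, d=14, a=4
  k=2: m=26, d=17, a=3
  k=3: m=25, d=17, a=3
  k=4: m=26, d=14, a=4
  k=5: m=30, d=1, a=60
d=1 and a=2a₀=60 at k=5, so the next step gives (m, d) = (30, 14) again — its k=1 value — and the period has length 5.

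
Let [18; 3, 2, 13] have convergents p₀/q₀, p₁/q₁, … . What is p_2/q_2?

Using pₖ = aₖpₖ₋₁ + pₖ₋₂, qₖ = aₖqₖ₋₁ + qₖ₋₂ (with p₋₁=1, p₋₂=0, q₋₁=0, q₋₂=1):
  k=0: a=18, p=18, q=1
  k=1: a=3, p=55, q=3
  k=2: a=2, p=128, q=7

128/7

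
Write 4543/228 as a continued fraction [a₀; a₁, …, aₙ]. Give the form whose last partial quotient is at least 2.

4543 = 19×228 + 211
228 = 1×211 + 17
211 = 12×17 + 7
17 = 2×7 + 3
7 = 2×3 + 1
3 = 3×1 + 0  (stop)
So 4543/228 = [19; 1, 12, 2, 2, 3].

[19; 1, 12, 2, 2, 3]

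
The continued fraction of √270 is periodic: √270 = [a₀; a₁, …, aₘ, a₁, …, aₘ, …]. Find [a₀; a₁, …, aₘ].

a₀ = ⌊√270⌋ = 16.
With m₀=0, d₀=1 and mₖ₊₁ = dₖaₖ − mₖ, dₖ₊₁ = (n − mₖ₊₁²)/dₖ, aₖ₊₁ = ⌊(a₀+mₖ₊₁)/dₖ₊₁⌋:
  k=1: m=16, d=14, a=2
  k=2: m=12, d=9, a=3
  k=3: m=15, d=5, a=6
  k=4: m=15, d=9, a=3
  k=5: m=12, d=14, a=2
  k=6: m=16, d=1, a=32
d=1 and a=2a₀=32 at k=6, so the next step gives (m, d) = (16, 14) again — its k=1 value — and the period has length 6.

[16; 2, 3, 6, 3, 2, 32]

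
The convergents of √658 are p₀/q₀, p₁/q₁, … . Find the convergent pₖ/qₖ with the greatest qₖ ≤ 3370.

√658 = [25; 1, 1, 1, 6, 1, 1, 1, 50, …] (period length 8).
Convergents:
  p_0/q_0 = 25/1
  p_1/q_1 = 26/1
  p_2/q_2 = 51/2
  p_3/q_3 = 77/3
  p_4/q_4 = 513/20
  p_5/q_5 = 590/23
  p_6/q_6 = 1103/43
  p_7/q_7 = 1693/66
  p_8/q_8 = 85753/3343
  p_9/q_9 = 87446/3409
q_8 = 3343 ≤ 3370 < 3409 = q_9, so the answer is 85753/3343.

85753/3343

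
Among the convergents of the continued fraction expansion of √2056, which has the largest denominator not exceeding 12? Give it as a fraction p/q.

√2056 = [45; 2, 1, 10, 1, 2, 90, …] (period length 6).
Convergents:
  p_0/q_0 = 45/1
  p_1/q_1 = 91/2
  p_2/q_2 = 136/3
  p_3/q_3 = 1451/32
q_2 = 3 ≤ 12 < 32 = q_3, so the answer is 136/3.

136/3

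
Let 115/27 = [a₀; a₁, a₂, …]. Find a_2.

115 = 4·27 + 7   →  a_0 = 4
27 = 3·7 + 6   →  a_1 = 3
7 = 1·6 + 1   →  a_2 = 1

1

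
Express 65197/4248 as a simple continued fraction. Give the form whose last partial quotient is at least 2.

[15; 2, 1, 7, 14, 13]

65197 = 15·4248 + 1477
4248 = 2·1477 + 1294
1477 = 1·1294 + 183
1294 = 7·183 + 13
183 = 14·13 + 1
13 = 13·1 + 0  (stop)
So 65197/4248 = [15; 2, 1, 7, 14, 13].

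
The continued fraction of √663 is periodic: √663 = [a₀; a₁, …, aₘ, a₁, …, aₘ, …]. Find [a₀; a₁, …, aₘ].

[25; 1, 2, 1, 50]

a₀ = ⌊√663⌋ = 25.
With m₀=0, d₀=1 and mₖ₊₁ = dₖaₖ − mₖ, dₖ₊₁ = (n − mₖ₊₁²)/dₖ, aₖ₊₁ = ⌊(a₀+mₖ₊₁)/dₖ₊₁⌋:
  k=1: m=25, d=38, a=1
  k=2: m=13, d=13, a=2
  k=3: m=13, d=38, a=1
  k=4: m=25, d=1, a=50
d=1 and a=2a₀=50 at k=4, so the next step gives (m, d) = (25, 38) again — its k=1 value — and the period has length 4.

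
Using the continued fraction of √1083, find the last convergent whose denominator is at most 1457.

√1083 = [32; 1, 9, 1, 64, …] (period length 4).
Convergents:
  p_0/q_0 = 32/1
  p_1/q_1 = 33/1
  p_2/q_2 = 329/10
  p_3/q_3 = 362/11
  p_4/q_4 = 23497/714
  p_5/q_5 = 23859/725
  p_6/q_6 = 238228/7239
q_5 = 725 ≤ 1457 < 7239 = q_6, so the answer is 23859/725.

23859/725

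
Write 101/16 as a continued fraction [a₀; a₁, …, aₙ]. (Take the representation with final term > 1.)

101 = 6*16 + 5
16 = 3*5 + 1
5 = 5*1 + 0  (stop)
So 101/16 = [6; 3, 5].

[6; 3, 5]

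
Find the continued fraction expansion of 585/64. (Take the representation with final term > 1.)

[9; 7, 9]

585 = 9*64 + 9
64 = 7*9 + 1
9 = 9*1 + 0  (stop)
So 585/64 = [9; 7, 9].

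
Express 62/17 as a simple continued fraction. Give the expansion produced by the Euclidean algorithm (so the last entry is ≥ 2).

[3; 1, 1, 1, 5]

62 = 3*17 + 11
17 = 1*11 + 6
11 = 1*6 + 5
6 = 1*5 + 1
5 = 5*1 + 0  (stop)
So 62/17 = [3; 1, 1, 1, 5].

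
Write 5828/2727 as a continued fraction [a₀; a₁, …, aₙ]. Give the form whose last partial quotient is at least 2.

[2; 7, 3, 2, 3, 7, 2]

5828 = 2×2727 + 374
2727 = 7×374 + 109
374 = 3×109 + 47
109 = 2×47 + 15
47 = 3×15 + 2
15 = 7×2 + 1
2 = 2×1 + 0  (stop)
So 5828/2727 = [2; 7, 3, 2, 3, 7, 2].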